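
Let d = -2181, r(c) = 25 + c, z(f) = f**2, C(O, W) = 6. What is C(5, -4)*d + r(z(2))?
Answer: -13057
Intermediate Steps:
C(5, -4)*d + r(z(2)) = 6*(-2181) + (25 + 2**2) = -13086 + (25 + 4) = -13086 + 29 = -13057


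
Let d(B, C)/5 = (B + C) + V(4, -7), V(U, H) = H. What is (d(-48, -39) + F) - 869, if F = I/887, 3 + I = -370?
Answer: -1188066/887 ≈ -1339.4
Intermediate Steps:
I = -373 (I = -3 - 370 = -373)
d(B, C) = -35 + 5*B + 5*C (d(B, C) = 5*((B + C) - 7) = 5*(-7 + B + C) = -35 + 5*B + 5*C)
F = -373/887 ≈ -0.42052
(d(-48, -39) + F) - 869 = ((-35 + 5*(-48) + 5*(-39)) - 373/887) - 869 = ((-35 - 240 - 195) - 373/887) - 869 = (-470 - 373/887) - 869 = -417263/887 - 869 = -1188066/887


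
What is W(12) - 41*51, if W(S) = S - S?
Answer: -2091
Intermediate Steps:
W(S) = 0
W(12) - 41*51 = 0 - 41*51 = 0 - 2091 = -2091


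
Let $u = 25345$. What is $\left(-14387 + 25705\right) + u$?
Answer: $36663$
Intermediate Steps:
$\left(-14387 + 25705\right) + u = \left(-14387 + 25705\right) + 25345 = 11318 + 25345 = 36663$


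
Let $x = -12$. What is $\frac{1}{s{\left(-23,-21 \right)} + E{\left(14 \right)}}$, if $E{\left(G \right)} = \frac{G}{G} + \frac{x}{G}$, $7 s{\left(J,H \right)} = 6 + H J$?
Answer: $\frac{1}{70} \approx 0.014286$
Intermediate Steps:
$s{\left(J,H \right)} = \frac{6}{7} + \frac{H J}{7}$ ($s{\left(J,H \right)} = \frac{6 + H J}{7} = \frac{6}{7} + \frac{H J}{7}$)
$E{\left(G \right)} = 1 - \frac{12}{G}$ ($E{\left(G \right)} = \frac{G}{G} - \frac{12}{G} = 1 - \frac{12}{G}$)
$\frac{1}{s{\left(-23,-21 \right)} + E{\left(14 \right)}} = \frac{1}{\left(\frac{6}{7} + \frac{1}{7} \left(-21\right) \left(-23\right)\right) + \frac{-12 + 14}{14}} = \frac{1}{\left(\frac{6}{7} + 69\right) + \frac{1}{14} \cdot 2} = \frac{1}{\frac{489}{7} + \frac{1}{7}} = \frac{1}{70}$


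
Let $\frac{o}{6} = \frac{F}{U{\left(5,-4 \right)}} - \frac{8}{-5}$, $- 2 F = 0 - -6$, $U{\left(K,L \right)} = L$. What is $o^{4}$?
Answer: $\frac{395254161}{10000} \approx 39525.0$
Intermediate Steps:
$F = -3$ ($F = - \frac{0 - -6}{2} = - \frac{0 + 6}{2} = \left(- \frac{1}{2}\right) 6 = -3$)
$o = \frac{141}{10}$ ($o = 6 \left(- \frac{3}{-4} - \frac{8}{-5}\right) = 6 \left(\left(-3\right) \left(- \frac{1}{4}\right) - - \frac{8}{5}\right) = 6 \left(\frac{3}{4} + \frac{8}{5}\right) = 6 \cdot \frac{47}{20} = \frac{141}{10} \approx 14.1$)
$o^{4} = \left(\frac{141}{10}\right)^{4} = \frac{395254161}{10000}$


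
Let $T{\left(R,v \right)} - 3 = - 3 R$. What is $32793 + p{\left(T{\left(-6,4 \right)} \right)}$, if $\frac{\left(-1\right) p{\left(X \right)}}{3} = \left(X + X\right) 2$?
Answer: $32541$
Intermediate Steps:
$T{\left(R,v \right)} = 3 - 3 R$
$p{\left(X \right)} = - 12 X$ ($p{\left(X \right)} = - 3 \left(X + X\right) 2 = - 3 \cdot 2 X 2 = - 3 \cdot 4 X = - 12 X$)
$32793 + p{\left(T{\left(-6,4 \right)} \right)} = 32793 - 12 \left(3 - -18\right) = 32793 - 12 \left(3 + 18\right) = 32793 - 252 = 32541$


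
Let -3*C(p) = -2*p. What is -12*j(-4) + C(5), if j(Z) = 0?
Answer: 10/3 ≈ 3.3333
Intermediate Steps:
C(p) = 2*p/3 (C(p) = -(-2)*p/3 = 2*p/3)
-12*j(-4) + C(5) = -12*0 + (2/3)*5 = 0 + 10/3 = 10/3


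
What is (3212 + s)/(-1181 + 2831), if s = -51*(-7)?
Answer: 3569/1650 ≈ 2.1630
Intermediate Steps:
s = 357
(3212 + s)/(-1181 + 2831) = (3212 + 357)/(-1181 + 2831) = 3569/1650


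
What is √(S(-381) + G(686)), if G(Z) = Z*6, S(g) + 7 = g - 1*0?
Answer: 4*√233 ≈ 61.057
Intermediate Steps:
S(g) = -7 + g (S(g) = -7 + (g - 1*0) = -7 + (g + 0) = -7 + g)
G(Z) = 6*Z
√(S(-381) + G(686)) = √((-7 - 381) + 6*686) = √(-388 + 4116) = √3728 = 4*√233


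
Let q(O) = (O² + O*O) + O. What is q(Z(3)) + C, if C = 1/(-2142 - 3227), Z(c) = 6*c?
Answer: 3575753/5369 ≈ 666.00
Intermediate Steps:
q(O) = O + 2*O² (q(O) = (O² + O²) + O = 2*O² + O = O + 2*O²)
C = -1/5369 (C = 1/(-5369) = -1/5369 ≈ -0.00018625)
q(Z(3)) + C = (6*3)*(1 + 2*(6*3)) - 1/5369 = 18*(1 + 2*18) - 1/5369 = 18*(1 + 36) - 1/5369 = 18*37 - 1/5369 = 666 - 1/5369 = 3575753/5369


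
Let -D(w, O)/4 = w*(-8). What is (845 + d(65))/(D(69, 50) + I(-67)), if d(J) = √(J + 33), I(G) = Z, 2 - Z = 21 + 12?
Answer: 845/2177 + √2/311 ≈ 0.39270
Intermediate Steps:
D(w, O) = 32*w (D(w, O) = -4*w*(-8) = -(-32)*w = 32*w)
Z = -31 (Z = 2 - (21 + 12) = 2 - 1*33 = 2 - 33 = -31)
I(G) = -31
d(J) = √(33 + J)
(845 + d(65))/(D(69, 50) + I(-67)) = (845 + √(33 + 65))/(32*69 - 31) = (845 + √98)/(2208 - 31) = (845 + 7*√2)/2177 = (845 + 7*√2)*(1/2177) = 845/2177 + √2/311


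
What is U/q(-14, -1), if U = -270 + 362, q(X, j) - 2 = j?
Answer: 92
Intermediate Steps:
q(X, j) = 2 + j
U = 92
U/q(-14, -1) = 92/(2 - 1) = 92/1 = 92*1 = 92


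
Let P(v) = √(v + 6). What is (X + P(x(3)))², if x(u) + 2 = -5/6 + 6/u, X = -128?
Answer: (768 - √186)²/36 ≈ 15807.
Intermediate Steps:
x(u) = -17/6 + 6/u (x(u) = -2 + (-5/6 + 6/u) = -2 + (-5*⅙ + 6/u) = -2 + (-⅚ + 6/u) = -17/6 + 6/u)
P(v) = √(6 + v)
(X + P(x(3)))² = (-128 + √(6 + (-17/6 + 6/3)))² = (-128 + √(6 + (-17/6 + 6*(⅓))))² = (-128 + √(6 + (-17/6 + 2)))² = (-128 + √(6 - ⅚))² = (-128 + √(31/6))² = (-128 + √186/6)²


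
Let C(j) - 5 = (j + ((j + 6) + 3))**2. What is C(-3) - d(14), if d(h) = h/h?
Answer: 13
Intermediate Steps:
C(j) = 5 + (9 + 2*j)**2 (C(j) = 5 + (j + ((j + 6) + 3))**2 = 5 + (j + ((6 + j) + 3))**2 = 5 + (j + (9 + j))**2 = 5 + (9 + 2*j)**2)
d(h) = 1
C(-3) - d(14) = (5 + (9 + 2*(-3))**2) - 1*1 = (5 + (9 - 6)**2) - 1 = (5 + 3**2) - 1 = (5 + 9) - 1 = 14 - 1 = 13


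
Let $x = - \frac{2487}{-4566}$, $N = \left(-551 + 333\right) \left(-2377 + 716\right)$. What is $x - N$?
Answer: $- \frac{551112327}{1522} \approx -3.621 \cdot 10^{5}$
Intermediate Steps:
$N = 362098$ ($N = \left(-218\right) \left(-1661\right) = 362098$)
$x = \frac{829}{1522}$ ($x = \left(-2487\right) \left(- \frac{1}{4566}\right) = \frac{829}{1522} \approx 0.54468$)
$x - N = \frac{829}{1522} - 362098 = - \frac{551112327}{1522}$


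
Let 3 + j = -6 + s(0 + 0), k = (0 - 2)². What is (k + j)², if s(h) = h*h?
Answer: 25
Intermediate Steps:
s(h) = h²
k = 4 (k = (-2)² = 4)
j = -9 (j = -3 + (-6 + (0 + 0)²) = -3 + (-6 + 0²) = -3 + (-6 + 0) = -3 - 6 = -9)
(k + j)² = (4 - 9)² = (-5)² = 25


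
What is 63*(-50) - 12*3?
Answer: -3186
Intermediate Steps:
63*(-50) - 12*3 = -3150 - 36 = -3186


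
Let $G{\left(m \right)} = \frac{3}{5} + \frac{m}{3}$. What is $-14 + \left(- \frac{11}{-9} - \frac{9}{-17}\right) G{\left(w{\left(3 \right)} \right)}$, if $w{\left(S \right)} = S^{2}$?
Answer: $- \frac{654}{85} \approx -7.6941$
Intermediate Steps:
$G{\left(m \right)} = \frac{3}{5} + \frac{m}{3}$ ($G{\left(m \right)} = 3 \cdot \frac{1}{5} + m \frac{1}{3} = \frac{3}{5} + \frac{m}{3}$)
$-14 + \left(- \frac{11}{-9} - \frac{9}{-17}\right) G{\left(w{\left(3 \right)} \right)} = -14 + \left(- \frac{11}{-9} - \frac{9}{-17}\right) \left(\frac{3}{5} + \frac{3^{2}}{3}\right) = -14 + \left(\left(-11\right) \left(- \frac{1}{9}\right) - - \frac{9}{17}\right) \left(\frac{3}{5} + \frac{1}{3} \cdot 9\right) = -14 + \left(\frac{11}{9} + \frac{9}{17}\right) \left(\frac{3}{5} + 3\right) = -14 + \frac{268}{153} \cdot \frac{18}{5} = -14 + \frac{536}{85} = - \frac{654}{85}$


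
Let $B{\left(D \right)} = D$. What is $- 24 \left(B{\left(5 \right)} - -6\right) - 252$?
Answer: $-516$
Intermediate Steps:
$- 24 \left(B{\left(5 \right)} - -6\right) - 252 = - 24 \left(5 - -6\right) - 252 = - 24 \left(5 + 6\right) - 252 = \left(-24\right) 11 - 252 = -264 - 252 = -516$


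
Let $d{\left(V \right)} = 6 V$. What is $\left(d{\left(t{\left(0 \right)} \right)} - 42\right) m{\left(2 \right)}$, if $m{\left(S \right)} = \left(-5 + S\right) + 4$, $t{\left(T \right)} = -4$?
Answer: $-66$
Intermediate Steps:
$m{\left(S \right)} = -1 + S$
$\left(d{\left(t{\left(0 \right)} \right)} - 42\right) m{\left(2 \right)} = \left(6 \left(-4\right) - 42\right) \left(-1 + 2\right) = \left(-24 - 42\right) 1 = \left(-66\right) 1 = -66$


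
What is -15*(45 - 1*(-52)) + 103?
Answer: -1352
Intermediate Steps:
-15*(45 - 1*(-52)) + 103 = -15*(45 + 52) + 103 = -15*97 + 103 = -1455 + 103 = -1352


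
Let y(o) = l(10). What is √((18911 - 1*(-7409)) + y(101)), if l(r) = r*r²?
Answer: 2*√6830 ≈ 165.29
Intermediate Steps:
l(r) = r³
y(o) = 1000 (y(o) = 10³ = 1000)
√((18911 - 1*(-7409)) + y(101)) = √((18911 - 1*(-7409)) + 1000) = √((18911 + 7409) + 1000) = √(26320 + 1000) = √27320 = 2*√6830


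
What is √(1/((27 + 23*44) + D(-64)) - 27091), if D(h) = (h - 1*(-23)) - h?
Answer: I*√3394935638/354 ≈ 164.59*I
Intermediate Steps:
D(h) = 23 (D(h) = (h + 23) - h = (23 + h) - h = 23)
√(1/((27 + 23*44) + D(-64)) - 27091) = √(1/((27 + 23*44) + 23) - 27091) = √(1/((27 + 1012) + 23) - 27091) = √(1/(1039 + 23) - 27091) = √(1/1062 - 27091) = √(-28770641/1062) = I*√3394935638/354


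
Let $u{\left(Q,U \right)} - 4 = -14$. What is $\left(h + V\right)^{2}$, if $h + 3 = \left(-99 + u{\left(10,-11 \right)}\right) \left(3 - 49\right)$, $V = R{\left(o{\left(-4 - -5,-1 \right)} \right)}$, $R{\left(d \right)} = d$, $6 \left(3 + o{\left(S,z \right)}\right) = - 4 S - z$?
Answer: $\frac{100300225}{4} \approx 2.5075 \cdot 10^{7}$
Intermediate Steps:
$u{\left(Q,U \right)} = -10$ ($u{\left(Q,U \right)} = 4 - 14 = -10$)
$o{\left(S,z \right)} = -3 - \frac{2 S}{3} - \frac{z}{6}$ ($o{\left(S,z \right)} = -3 + \frac{- 4 S - z}{6} = -3 + \frac{- z - 4 S}{6} = -3 - \left(\frac{z}{6} + \frac{2 S}{3}\right) = -3 - \frac{2 S}{3} - \frac{z}{6}$)
$V = - \frac{7}{2}$ ($V = -3 - \frac{2 \left(-4 - -5\right)}{3} - - \frac{1}{6} = -3 - \frac{2 \left(-4 + 5\right)}{3} + \frac{1}{6} = -3 - \frac{2}{3} + \frac{1}{6} = - \frac{7}{2} \approx -3.5$)
$h = 5011$ ($h = -3 + \left(-99 - 10\right) \left(3 - 49\right) = -3 - -5014 = -3 + 5014 = 5011$)
$\left(h + V\right)^{2} = \left(5011 - \frac{7}{2}\right)^{2} = \left(\frac{10015}{2}\right)^{2} = \frac{100300225}{4}$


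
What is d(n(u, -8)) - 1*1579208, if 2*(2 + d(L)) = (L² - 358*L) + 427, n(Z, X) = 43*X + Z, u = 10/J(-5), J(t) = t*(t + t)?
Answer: -36458927/25 ≈ -1.4584e+6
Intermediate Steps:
J(t) = 2*t² (J(t) = t*(2*t) = 2*t²)
u = ⅕ (u = 10/((2*(-5)²)) = 10/((2*25)) = 10/50 = 10*(1/50) = ⅕ ≈ 0.20000)
n(Z, X) = Z + 43*X
d(L) = 423/2 + L²/2 - 179*L (d(L) = -2 + ((L² - 358*L) + 427)/2 = -2 + (427 + L² - 358*L)/2 = -2 + (427/2 + L²/2 - 179*L) = 423/2 + L²/2 - 179*L)
d(n(u, -8)) - 1*1579208 = (423/2 + (⅕ + 43*(-8))²/2 - 179*(⅕ + 43*(-8))) - 1*1579208 = (423/2 + (⅕ - 344)²/2 - 179*(⅕ - 344)) - 1579208 = (423/2 + (-1719/5)²/2 - 179*(-1719/5)) - 1579208 = (423/2 + (½)*(2954961/25) + 307701/5) - 1579208 = (423/2 + 2954961/50 + 307701/5) - 1579208 = 3021273/25 - 1579208 = -36458927/25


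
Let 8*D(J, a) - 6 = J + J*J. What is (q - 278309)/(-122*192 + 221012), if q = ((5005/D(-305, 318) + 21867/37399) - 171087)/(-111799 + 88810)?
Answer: -11093465514969021919/7876117117547623284 ≈ -1.4085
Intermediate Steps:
D(J, a) = ¾ + J/8 + J²/8 (D(J, a) = ¾ + (J + J*J)/8 = ¾ + (J + J²)/8 = ¾ + (J/8 + J²/8) = ¾ + J/8 + J²/8)
q = 296651091475118/39861313022793 (q = ((5005/(¾ + (⅛)*(-305) + (⅛)*(-305)²) + 21867/37399) - 171087)/(-111799 + 88810) = ((5005/(¾ - 305/8 + (⅛)*93025) + 21867*(1/37399)) - 171087)/(-22989) = ((5005/(¾ - 305/8 + 93025/8) + 21867/37399) - 171087)*(-1/22989) = ((5005/(46363/4) + 21867/37399) - 171087)*(-1/22989) = ((5005*(4/46363) + 21867/37399) - 171087)*(-1/22989) = ((20020/46363 + 21867/37399) - 171087)*(-1/22989) = (1762547701/1733929837 - 171087)*(-1/22989) = -296651091475118/1733929837*(-1/22989) = 296651091475118/39861313022793 ≈ 7.4421)
(q - 278309)/(-122*192 + 221012) = (296651091475118/39861313022793 - 278309)/(-122*192 + 221012) = -11093465514969021919/(39861313022793*(-23424 + 221012)) = -11093465514969021919/39861313022793/197588 = -11093465514969021919/39861313022793*1/197588 = -11093465514969021919/7876117117547623284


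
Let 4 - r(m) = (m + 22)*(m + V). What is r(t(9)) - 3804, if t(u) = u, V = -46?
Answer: -2653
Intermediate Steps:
r(m) = 4 - (-46 + m)*(22 + m) (r(m) = 4 - (m + 22)*(m - 46) = 4 - (22 + m)*(-46 + m) = 4 - (-46 + m)*(22 + m))
r(t(9)) - 3804 = (1016 - 1*9**2 + 24*9) - 3804 = (1016 - 1*81 + 216) - 3804 = (1016 - 81 + 216) - 3804 = 1151 - 3804 = -2653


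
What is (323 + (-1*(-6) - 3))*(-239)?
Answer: -77914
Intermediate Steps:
(323 + (-1*(-6) - 3))*(-239) = (323 + (6 - 3))*(-239) = (323 + 3)*(-239) = 326*(-239) = -77914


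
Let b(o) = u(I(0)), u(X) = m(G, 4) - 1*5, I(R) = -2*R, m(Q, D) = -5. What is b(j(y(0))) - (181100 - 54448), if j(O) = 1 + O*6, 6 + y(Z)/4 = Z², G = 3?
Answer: -126662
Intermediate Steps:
y(Z) = -24 + 4*Z²
u(X) = -10 (u(X) = -5 - 1*5 = -5 - 5 = -10)
j(O) = 1 + 6*O
b(o) = -10
b(j(y(0))) - (181100 - 54448) = -10 - (181100 - 54448) = -10 - 1*126652 = -10 - 126652 = -126662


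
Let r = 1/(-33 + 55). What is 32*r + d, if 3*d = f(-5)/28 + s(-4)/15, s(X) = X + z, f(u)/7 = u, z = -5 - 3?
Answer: 509/660 ≈ 0.77121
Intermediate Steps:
z = -8
r = 1/22 ≈ 0.045455
f(u) = 7*u
s(X) = -8 + X (s(X) = X - 8 = -8 + X)
d = -41/60 (d = ((7*(-5))/28 + (-8 - 4)/15)/3 = (-35*1/28 - 12*1/15)/3 = (-5/4 - 4/5)/3 = (1/3)*(-41/20) = -41/60 ≈ -0.68333)
32*r + d = 32*(1/22) - 41/60 = 16/11 - 41/60 = 509/660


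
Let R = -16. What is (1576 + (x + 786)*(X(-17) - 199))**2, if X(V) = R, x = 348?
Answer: 58677310756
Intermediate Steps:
X(V) = -16
(1576 + (x + 786)*(X(-17) - 199))**2 = (1576 + (348 + 786)*(-16 - 199))**2 = (1576 + 1134*(-215))**2 = (1576 - 243810)**2 = (-242234)**2 = 58677310756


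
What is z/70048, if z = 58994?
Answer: 29497/35024 ≈ 0.84219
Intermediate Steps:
z/70048 = 58994/70048 = 58994*(1/70048) = 29497/35024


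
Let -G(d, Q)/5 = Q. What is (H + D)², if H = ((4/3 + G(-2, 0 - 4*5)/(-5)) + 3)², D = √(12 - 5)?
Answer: 4880248/81 + 4418*√7/9 ≈ 61549.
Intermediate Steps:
G(d, Q) = -5*Q
D = √7 ≈ 2.6458
H = 2209/9 (H = ((4/3 - 5*(0 - 4*5)/(-5)) + 3)² = ((4*(⅓) - 5*(0 - 20)*(-⅕)) + 3)² = ((4/3 - 5*(-20)*(-⅕)) + 3)² = ((4/3 + 100*(-⅕)) + 3)² = ((4/3 - 20) + 3)² = (-56/3 + 3)² = (-47/3)² = 2209/9 ≈ 245.44)
(H + D)² = (2209/9 + √7)²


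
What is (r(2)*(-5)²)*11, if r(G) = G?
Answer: 550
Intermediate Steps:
(r(2)*(-5)²)*11 = (2*(-5)²)*11 = (2*25)*11 = 50*11 = 550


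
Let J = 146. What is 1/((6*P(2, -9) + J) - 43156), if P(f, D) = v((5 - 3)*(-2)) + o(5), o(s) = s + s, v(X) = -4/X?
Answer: -1/42944 ≈ -2.3286e-5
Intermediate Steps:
o(s) = 2*s
P(f, D) = 11 (P(f, D) = -4*(-1/(2*(5 - 3))) + 2*5 = -4/(2*(-2)) + 10 = -4/(-4) + 10 = -4*(-¼) + 10 = 1 + 10 = 11)
1/((6*P(2, -9) + J) - 43156) = 1/((6*11 + 146) - 43156) = 1/((66 + 146) - 43156) = 1/(212 - 43156) = 1/(-42944) = -1/42944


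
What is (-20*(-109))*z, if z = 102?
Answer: 222360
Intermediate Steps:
(-20*(-109))*z = -20*(-109)*102 = 2180*102 = 222360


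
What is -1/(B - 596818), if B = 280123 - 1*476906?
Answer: 1/793601 ≈ 1.2601e-6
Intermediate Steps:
B = -196783 (B = 280123 - 476906 = -196783)
-1/(B - 596818) = -1/(-196783 - 596818) = -1/(-793601) = -1*(-1/793601) = 1/793601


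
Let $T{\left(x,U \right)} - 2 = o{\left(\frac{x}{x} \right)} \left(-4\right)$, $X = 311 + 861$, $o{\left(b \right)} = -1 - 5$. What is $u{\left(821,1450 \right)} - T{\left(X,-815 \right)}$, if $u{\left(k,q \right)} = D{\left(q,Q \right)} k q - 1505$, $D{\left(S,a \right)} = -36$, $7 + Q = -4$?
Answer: $-42857731$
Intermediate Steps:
$Q = -11$ ($Q = -7 - 4 = -11$)
$o{\left(b \right)} = -6$ ($o{\left(b \right)} = -1 - 5 = -6$)
$u{\left(k,q \right)} = -1505 - 36 k q$ ($u{\left(k,q \right)} = - 36 k q - 1505 = -1505 - 36 k q$)
$X = 1172$
$T{\left(x,U \right)} = 26$ ($T{\left(x,U \right)} = 2 - -24 = 2 + 24 = 26$)
$u{\left(821,1450 \right)} - T{\left(X,-815 \right)} = \left(-1505 - 29556 \cdot 1450\right) - 26 = \left(-1505 - 42856200\right) - 26 = -42857705 - 26 = -42857731$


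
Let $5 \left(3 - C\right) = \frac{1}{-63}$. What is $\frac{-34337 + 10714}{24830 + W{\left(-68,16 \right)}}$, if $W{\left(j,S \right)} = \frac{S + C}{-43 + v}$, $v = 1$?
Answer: $- \frac{156266145}{164247457} \approx -0.95141$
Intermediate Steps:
$C = \frac{946}{315}$ ($C = 3 - \frac{1}{5 \left(-63\right)} = 3 - - \frac{1}{315} = 3 + \frac{1}{315} = \frac{946}{315} \approx 3.0032$)
$W{\left(j,S \right)} = - \frac{473}{6615} - \frac{S}{42}$ ($W{\left(j,S \right)} = \frac{S + \frac{946}{315}}{-43 + 1} = \frac{\frac{946}{315} + S}{-42} = \left(\frac{946}{315} + S\right) \left(- \frac{1}{42}\right) = - \frac{473}{6615} - \frac{S}{42}$)
$\frac{-34337 + 10714}{24830 + W{\left(-68,16 \right)}} = \frac{-34337 + 10714}{24830 - \frac{2993}{6615}} = - \frac{23623}{24830 - \frac{2993}{6615}} = - \frac{23623}{\frac{164247457}{6615}} = \left(-23623\right) \frac{6615}{164247457} = - \frac{156266145}{164247457}$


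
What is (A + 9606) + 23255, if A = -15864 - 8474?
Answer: 8523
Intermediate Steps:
A = -24338
(A + 9606) + 23255 = (-24338 + 9606) + 23255 = -14732 + 23255 = 8523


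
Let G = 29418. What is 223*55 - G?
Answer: -17153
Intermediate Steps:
223*55 - G = 223*55 - 1*29418 = 12265 - 29418 = -17153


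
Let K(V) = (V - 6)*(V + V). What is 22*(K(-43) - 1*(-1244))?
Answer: 120076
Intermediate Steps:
K(V) = 2*V*(-6 + V) (K(V) = (-6 + V)*(2*V) = 2*V*(-6 + V))
22*(K(-43) - 1*(-1244)) = 22*(2*(-43)*(-6 - 43) - 1*(-1244)) = 22*(2*(-43)*(-49) + 1244) = 22*(4214 + 1244) = 22*5458 = 120076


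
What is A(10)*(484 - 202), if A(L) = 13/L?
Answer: 1833/5 ≈ 366.60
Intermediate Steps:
A(10)*(484 - 202) = (13/10)*(484 - 202) = (13*(1/10))*282 = (13/10)*282 = 1833/5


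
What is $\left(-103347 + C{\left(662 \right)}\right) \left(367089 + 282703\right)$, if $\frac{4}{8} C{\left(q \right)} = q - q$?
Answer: $-67154053824$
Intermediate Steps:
$C{\left(q \right)} = 0$ ($C{\left(q \right)} = 2 \left(q - q\right) = 2 \cdot 0 = 0$)
$\left(-103347 + C{\left(662 \right)}\right) \left(367089 + 282703\right) = \left(-103347 + 0\right) \left(367089 + 282703\right) = \left(-103347\right) 649792 = -67154053824$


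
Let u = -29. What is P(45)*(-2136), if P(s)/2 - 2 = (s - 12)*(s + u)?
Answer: -2264160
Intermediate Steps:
P(s) = 4 + 2*(-29 + s)*(-12 + s) (P(s) = 4 + 2*((s - 12)*(s - 29)) = 4 + 2*((-12 + s)*(-29 + s)) = 4 + 2*((-29 + s)*(-12 + s)) = 4 + 2*(-29 + s)*(-12 + s))
P(45)*(-2136) = (700 - 82*45 + 2*45²)*(-2136) = (700 - 3690 + 2*2025)*(-2136) = (700 - 3690 + 4050)*(-2136) = 1060*(-2136) = -2264160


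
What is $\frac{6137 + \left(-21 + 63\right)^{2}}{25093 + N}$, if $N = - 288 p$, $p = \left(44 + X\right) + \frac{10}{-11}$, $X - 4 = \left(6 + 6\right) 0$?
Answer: $\frac{86911}{126839} \approx 0.68521$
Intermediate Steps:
$X = 4$ ($X = 4 + \left(6 + 6\right) 0 = 4 + 12 \cdot 0 = 4 + 0 = 4$)
$p = \frac{518}{11}$ ($p = \left(44 + 4\right) + \frac{10}{-11} = 48 + 10 \left(- \frac{1}{11}\right) = 48 - \frac{10}{11} = \frac{518}{11} \approx 47.091$)
$N = - \frac{149184}{11}$ ($N = \left(-288\right) \frac{518}{11} = - \frac{149184}{11} \approx -13562.0$)
$\frac{6137 + \left(-21 + 63\right)^{2}}{25093 + N} = \frac{6137 + \left(-21 + 63\right)^{2}}{25093 - \frac{149184}{11}} = \frac{6137 + 42^{2}}{\frac{126839}{11}} = \left(6137 + 1764\right) \frac{11}{126839} = 7901 \cdot \frac{11}{126839} = \frac{86911}{126839}$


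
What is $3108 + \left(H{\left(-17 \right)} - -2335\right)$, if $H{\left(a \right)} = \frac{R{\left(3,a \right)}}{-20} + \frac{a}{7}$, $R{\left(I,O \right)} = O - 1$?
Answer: $\frac{380903}{70} \approx 5441.5$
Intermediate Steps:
$R{\left(I,O \right)} = -1 + O$ ($R{\left(I,O \right)} = O - 1 = -1 + O$)
$H{\left(a \right)} = \frac{1}{20} + \frac{13 a}{140}$ ($H{\left(a \right)} = \frac{-1 + a}{-20} + \frac{a}{7} = \left(-1 + a\right) \left(- \frac{1}{20}\right) + a \frac{1}{7} = \left(\frac{1}{20} - \frac{a}{20}\right) + \frac{a}{7} = \frac{1}{20} + \frac{13 a}{140}$)
$3108 + \left(H{\left(-17 \right)} - -2335\right) = 3108 + \left(\left(\frac{1}{20} + \frac{13}{140} \left(-17\right)\right) - -2335\right) = 3108 + \left(\left(\frac{1}{20} - \frac{221}{140}\right) + 2335\right) = 3108 + \left(- \frac{107}{70} + 2335\right) = 3108 + \frac{163343}{70} = \frac{380903}{70}$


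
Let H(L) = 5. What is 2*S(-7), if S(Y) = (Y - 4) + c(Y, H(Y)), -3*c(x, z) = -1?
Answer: -64/3 ≈ -21.333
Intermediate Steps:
c(x, z) = 1/3 (c(x, z) = -1/3*(-1) = 1/3)
S(Y) = -11/3 + Y (S(Y) = (Y - 4) + 1/3 = (-4 + Y) + 1/3 = -11/3 + Y)
2*S(-7) = 2*(-11/3 - 7) = 2*(-32/3) = -64/3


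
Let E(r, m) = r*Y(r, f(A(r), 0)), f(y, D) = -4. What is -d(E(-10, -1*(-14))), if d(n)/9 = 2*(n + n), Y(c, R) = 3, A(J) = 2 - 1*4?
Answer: 1080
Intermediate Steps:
A(J) = -2 (A(J) = 2 - 4 = -2)
E(r, m) = 3*r (E(r, m) = r*3 = 3*r)
d(n) = 36*n (d(n) = 9*(2*(n + n)) = 9*(2*(2*n)) = 9*(4*n) = 36*n)
-d(E(-10, -1*(-14))) = -36*3*(-10) = -36*(-30) = -1*(-1080) = 1080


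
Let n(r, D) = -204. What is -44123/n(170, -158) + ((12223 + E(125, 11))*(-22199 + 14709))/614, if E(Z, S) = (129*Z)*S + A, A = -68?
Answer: -144783583639/62628 ≈ -2.3118e+6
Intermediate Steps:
E(Z, S) = -68 + 129*S*Z (E(Z, S) = (129*Z)*S - 68 = 129*S*Z - 68 = -68 + 129*S*Z)
-44123/n(170, -158) + ((12223 + E(125, 11))*(-22199 + 14709))/614 = -44123/(-204) + ((12223 + (-68 + 129*11*125))*(-22199 + 14709))/614 = -44123*(-1/204) + ((12223 + (-68 + 177375))*(-7490))*(1/614) = 44123/204 + ((12223 + 177307)*(-7490))*(1/614) = 44123/204 + (189530*(-7490))*(1/614) = 44123/204 - 1419579700*1/614 = 44123/204 - 709789850/307 = -144783583639/62628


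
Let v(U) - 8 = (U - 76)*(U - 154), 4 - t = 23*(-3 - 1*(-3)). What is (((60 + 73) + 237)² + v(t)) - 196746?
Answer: -49038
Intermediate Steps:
t = 4 (t = 4 - 23*(-3 - 1*(-3)) = 4 - 23*(-3 + 3) = 4 - 23*0 = 4 - 1*0 = 4 + 0 = 4)
v(U) = 8 + (-154 + U)*(-76 + U) (v(U) = 8 + (U - 76)*(U - 154) = 8 + (-76 + U)*(-154 + U) = 8 + (-154 + U)*(-76 + U))
(((60 + 73) + 237)² + v(t)) - 196746 = (((60 + 73) + 237)² + (11712 + 4² - 230*4)) - 196746 = ((133 + 237)² + (11712 + 16 - 920)) - 196746 = (370² + 10808) - 196746 = (136900 + 10808) - 196746 = 147708 - 196746 = -49038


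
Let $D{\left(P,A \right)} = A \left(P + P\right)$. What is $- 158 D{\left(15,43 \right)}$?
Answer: $-203820$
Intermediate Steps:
$D{\left(P,A \right)} = 2 A P$ ($D{\left(P,A \right)} = A 2 P = 2 A P$)
$- 158 D{\left(15,43 \right)} = - 158 \cdot 2 \cdot 43 \cdot 15 = \left(-158\right) 1290 = -203820$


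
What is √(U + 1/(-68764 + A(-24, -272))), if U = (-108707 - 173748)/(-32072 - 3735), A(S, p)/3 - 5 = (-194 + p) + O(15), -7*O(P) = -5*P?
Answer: √609077580316883505897/8787109414 ≈ 2.8086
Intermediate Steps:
O(P) = 5*P/7 (O(P) = -(-5)*P/7 = 5*P/7)
A(S, p) = -3744/7 + 3*p (A(S, p) = 15 + 3*((-194 + p) + (5/7)*15) = 15 + 3*((-194 + p) + 75/7) = 15 + 3*(-1283/7 + p) = 15 + (-3849/7 + 3*p) = -3744/7 + 3*p)
U = 282455/35807 (U = -282455/(-35807) = -282455*(-1/35807) = 282455/35807 ≈ 7.8883)
√(U + 1/(-68764 + A(-24, -272))) = √(282455/35807 + 1/(-68764 + (-3744/7 + 3*(-272)))) = √(282455/35807 + 1/(-68764 + (-3744/7 - 816))) = √(282455/35807 + 1/(-68764 - 9456/7)) = √(282455/35807 + 1/(-490804/7)) = √(282455/35807 - 7/490804) = √(138629793171/17574218828) = √609077580316883505897/8787109414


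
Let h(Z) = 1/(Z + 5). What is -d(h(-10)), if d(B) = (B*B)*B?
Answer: 1/125 ≈ 0.0080000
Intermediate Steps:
h(Z) = 1/(5 + Z)
d(B) = B**3 (d(B) = B**2*B = B**3)
-d(h(-10)) = -(1/(5 - 10))**3 = -(1/(-5))**3 = -(-1/5)**3 = -1*(-1/125) = 1/125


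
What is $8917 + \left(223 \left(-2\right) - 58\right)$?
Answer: $8413$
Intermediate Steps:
$8917 + \left(223 \left(-2\right) - 58\right) = 8917 - 504 = 8413$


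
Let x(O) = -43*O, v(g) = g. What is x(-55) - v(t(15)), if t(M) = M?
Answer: 2350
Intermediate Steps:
x(-55) - v(t(15)) = -43*(-55) - 1*15 = 2365 - 15 = 2350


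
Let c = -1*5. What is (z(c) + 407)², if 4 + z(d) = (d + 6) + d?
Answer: 159201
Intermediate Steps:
c = -5
z(d) = 2 + 2*d (z(d) = -4 + ((d + 6) + d) = -4 + ((6 + d) + d) = -4 + (6 + 2*d) = 2 + 2*d)
(z(c) + 407)² = ((2 + 2*(-5)) + 407)² = ((2 - 10) + 407)² = (-8 + 407)² = 399² = 159201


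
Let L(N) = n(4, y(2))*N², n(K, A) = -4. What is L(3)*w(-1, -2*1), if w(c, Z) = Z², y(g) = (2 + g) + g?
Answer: -144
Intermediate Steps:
y(g) = 2 + 2*g
L(N) = -4*N²
L(3)*w(-1, -2*1) = (-4*3²)*(-2*1)² = -4*9*(-2)² = -36*4 = -144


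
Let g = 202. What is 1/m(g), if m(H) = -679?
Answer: -1/679 ≈ -0.0014728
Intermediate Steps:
1/m(g) = 1/(-679) = -1/679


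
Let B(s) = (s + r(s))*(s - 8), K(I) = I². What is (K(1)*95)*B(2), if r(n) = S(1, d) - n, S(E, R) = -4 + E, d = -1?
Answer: 1710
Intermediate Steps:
r(n) = -3 - n (r(n) = (-4 + 1) - n = -3 - n)
B(s) = 24 - 3*s (B(s) = (s + (-3 - s))*(s - 8) = -3*(-8 + s) = 24 - 3*s)
(K(1)*95)*B(2) = (1²*95)*(24 - 3*2) = (1*95)*(24 - 6) = 95*18 = 1710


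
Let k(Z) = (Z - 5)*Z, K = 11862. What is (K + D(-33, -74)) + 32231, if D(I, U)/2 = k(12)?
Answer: 44261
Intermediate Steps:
k(Z) = Z*(-5 + Z) (k(Z) = (-5 + Z)*Z = Z*(-5 + Z))
D(I, U) = 168 (D(I, U) = 2*(12*(-5 + 12)) = 2*(12*7) = 2*84 = 168)
(K + D(-33, -74)) + 32231 = (11862 + 168) + 32231 = 12030 + 32231 = 44261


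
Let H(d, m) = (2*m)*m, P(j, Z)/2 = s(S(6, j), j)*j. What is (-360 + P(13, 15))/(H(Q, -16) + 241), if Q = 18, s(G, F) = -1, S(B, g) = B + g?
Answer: -386/753 ≈ -0.51262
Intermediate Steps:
P(j, Z) = -2*j (P(j, Z) = 2*(-j) = -2*j)
H(d, m) = 2*m²
(-360 + P(13, 15))/(H(Q, -16) + 241) = (-360 - 2*13)/(2*(-16)² + 241) = (-360 - 26)/(2*256 + 241) = -386/(512 + 241) = -386/753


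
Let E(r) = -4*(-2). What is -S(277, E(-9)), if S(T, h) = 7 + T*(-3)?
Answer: 824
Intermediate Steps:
E(r) = 8
S(T, h) = 7 - 3*T
-S(277, E(-9)) = -(7 - 3*277) = -(7 - 831) = -1*(-824) = 824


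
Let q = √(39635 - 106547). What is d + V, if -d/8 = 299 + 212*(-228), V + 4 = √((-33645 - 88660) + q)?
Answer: 384292 + √(-122305 + 4*I*√4182) ≈ 3.8429e+5 + 349.72*I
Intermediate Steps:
q = 4*I*√4182 (q = √(-66912) = 4*I*√4182 ≈ 258.67*I)
V = -4 + √(-122305 + 4*I*√4182) (V = -4 + √((-33645 - 88660) + 4*I*√4182) = -4 + √(-122305 + 4*I*√4182) ≈ -3.6302 + 349.72*I)
d = 384296 (d = -8*(299 + 212*(-228)) = -8*(299 - 48336) = -8*(-48037) = 384296)
d + V = 384296 + (-4 + √(-122305 + 4*I*√4182)) = 384292 + √(-122305 + 4*I*√4182)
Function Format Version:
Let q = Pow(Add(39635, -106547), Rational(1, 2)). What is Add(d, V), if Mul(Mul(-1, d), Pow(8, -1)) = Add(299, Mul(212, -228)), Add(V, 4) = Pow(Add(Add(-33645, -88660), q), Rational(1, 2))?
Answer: Add(384292, Pow(Add(-122305, Mul(4, I, Pow(4182, Rational(1, 2)))), Rational(1, 2))) ≈ Add(3.8429e+5, Mul(349.72, I))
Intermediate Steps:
q = Mul(4, I, Pow(4182, Rational(1, 2))) (q = Pow(-66912, Rational(1, 2)) = Mul(4, I, Pow(4182, Rational(1, 2))) ≈ Mul(258.67, I))
V = Add(-4, Pow(Add(-122305, Mul(4, I, Pow(4182, Rational(1, 2)))), Rational(1, 2))) (V = Add(-4, Pow(Add(Add(-33645, -88660), Mul(4, I, Pow(4182, Rational(1, 2)))), Rational(1, 2))) = Add(-4, Pow(Add(-122305, Mul(4, I, Pow(4182, Rational(1, 2)))), Rational(1, 2))) ≈ Add(-3.6302, Mul(349.72, I)))
d = 384296 (d = Mul(-8, Add(299, Mul(212, -228))) = Mul(-8, Add(299, -48336)) = Mul(-8, -48037) = 384296)
Add(d, V) = Add(384296, Add(-4, Pow(Add(-122305, Mul(4, I, Pow(4182, Rational(1, 2)))), Rational(1, 2)))) = Add(384292, Pow(Add(-122305, Mul(4, I, Pow(4182, Rational(1, 2)))), Rational(1, 2)))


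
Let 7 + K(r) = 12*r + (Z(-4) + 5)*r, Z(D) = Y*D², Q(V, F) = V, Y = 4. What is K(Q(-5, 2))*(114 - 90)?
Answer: -9888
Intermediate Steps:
Z(D) = 4*D²
K(r) = -7 + 81*r (K(r) = -7 + (12*r + (4*(-4)² + 5)*r) = -7 + (12*r + (4*16 + 5)*r) = -7 + (12*r + (64 + 5)*r) = -7 + (12*r + 69*r) = -7 + 81*r)
K(Q(-5, 2))*(114 - 90) = (-7 + 81*(-5))*(114 - 90) = (-7 - 405)*24 = -412*24 = -9888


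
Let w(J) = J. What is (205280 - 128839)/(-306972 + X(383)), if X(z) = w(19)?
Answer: -76441/306953 ≈ -0.24903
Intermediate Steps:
X(z) = 19
(205280 - 128839)/(-306972 + X(383)) = (205280 - 128839)/(-306972 + 19) = 76441/(-306953) = 76441*(-1/306953) = -76441/306953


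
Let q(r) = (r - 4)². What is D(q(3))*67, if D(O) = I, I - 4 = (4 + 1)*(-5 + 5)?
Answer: 268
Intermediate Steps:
I = 4 (I = 4 + (4 + 1)*(-5 + 5) = 4 + 5*0 = 4 + 0 = 4)
q(r) = (-4 + r)²
D(O) = 4
D(q(3))*67 = 4*67 = 268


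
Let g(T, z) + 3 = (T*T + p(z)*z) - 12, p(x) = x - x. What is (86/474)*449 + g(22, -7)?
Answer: 130460/237 ≈ 550.46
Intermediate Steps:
p(x) = 0
g(T, z) = -15 + T² (g(T, z) = -3 + ((T*T + 0*z) - 12) = -3 + ((T² + 0) - 12) = -3 + (T² - 12) = -3 + (-12 + T²) = -15 + T²)
(86/474)*449 + g(22, -7) = (86/474)*449 + (-15 + 22²) = (86*(1/474))*449 + (-15 + 484) = (43/237)*449 + 469 = 19307/237 + 469 = 130460/237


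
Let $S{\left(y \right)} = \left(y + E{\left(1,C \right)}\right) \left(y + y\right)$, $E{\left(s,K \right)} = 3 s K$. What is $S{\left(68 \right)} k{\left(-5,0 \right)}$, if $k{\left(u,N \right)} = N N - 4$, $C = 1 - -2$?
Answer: $-41888$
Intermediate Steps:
$C = 3$ ($C = 1 + 2 = 3$)
$E{\left(s,K \right)} = 3 K s$
$k{\left(u,N \right)} = -4 + N^{2}$ ($k{\left(u,N \right)} = N^{2} - 4 = -4 + N^{2}$)
$S{\left(y \right)} = 2 y \left(9 + y\right)$ ($S{\left(y \right)} = \left(y + 3 \cdot 3 \cdot 1\right) \left(y + y\right) = \left(y + 9\right) 2 y = \left(9 + y\right) 2 y = 2 y \left(9 + y\right)$)
$S{\left(68 \right)} k{\left(-5,0 \right)} = 2 \cdot 68 \left(9 + 68\right) \left(-4 + 0^{2}\right) = 2 \cdot 68 \cdot 77 \left(-4 + 0\right) = 10472 \left(-4\right) = -41888$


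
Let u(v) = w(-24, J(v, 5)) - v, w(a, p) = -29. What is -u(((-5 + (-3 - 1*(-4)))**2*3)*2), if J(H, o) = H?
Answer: 125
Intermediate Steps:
u(v) = -29 - v
-u(((-5 + (-3 - 1*(-4)))**2*3)*2) = -(-29 - (-5 + (-3 - 1*(-4)))**2*3*2) = -(-29 - (-5 + (-3 + 4))**2*3*2) = -(-29 - (-5 + 1)**2*3*2) = -(-29 - (-4)**2*3*2) = -(-29 - 16*3*2) = -(-29 - 48*2) = -(-29 - 1*96) = -(-29 - 96) = -1*(-125) = 125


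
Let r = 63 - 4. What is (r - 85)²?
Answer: 676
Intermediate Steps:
r = 59
(r - 85)² = (59 - 85)² = (-26)² = 676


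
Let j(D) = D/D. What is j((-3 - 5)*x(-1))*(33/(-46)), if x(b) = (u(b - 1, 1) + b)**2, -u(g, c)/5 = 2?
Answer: -33/46 ≈ -0.71739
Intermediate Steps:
u(g, c) = -10 (u(g, c) = -5*2 = -10)
x(b) = (-10 + b)**2
j(D) = 1
j((-3 - 5)*x(-1))*(33/(-46)) = 1*(33/(-46)) = 1*(33*(-1/46)) = 1*(-33/46) = -33/46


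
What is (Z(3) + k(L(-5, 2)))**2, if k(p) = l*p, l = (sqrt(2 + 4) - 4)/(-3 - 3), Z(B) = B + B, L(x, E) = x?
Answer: 203/18 + 40*sqrt(6)/9 ≈ 22.164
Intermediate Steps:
Z(B) = 2*B
l = 2/3 - sqrt(6)/6 (l = (sqrt(6) - 4)/(-6) = (-4 + sqrt(6))*(-1/6) = 2/3 - sqrt(6)/6 ≈ 0.25842)
k(p) = p*(2/3 - sqrt(6)/6) (k(p) = (2/3 - sqrt(6)/6)*p = p*(2/3 - sqrt(6)/6))
(Z(3) + k(L(-5, 2)))**2 = (2*3 + (1/6)*(-5)*(4 - sqrt(6)))**2 = (6 + (-10/3 + 5*sqrt(6)/6))**2 = (8/3 + 5*sqrt(6)/6)**2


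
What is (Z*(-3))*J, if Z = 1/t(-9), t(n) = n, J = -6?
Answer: -2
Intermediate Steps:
Z = -⅑ (Z = 1/(-9) = -⅑ ≈ -0.11111)
(Z*(-3))*J = -⅑*(-3)*(-6) = (⅓)*(-6) = -2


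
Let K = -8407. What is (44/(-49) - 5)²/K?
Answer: -83521/20185207 ≈ -0.0041377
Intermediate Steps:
(44/(-49) - 5)²/K = (44/(-49) - 5)²/(-8407) = (44*(-1/49) - 5)²*(-1/8407) = (-44/49 - 5)²*(-1/8407) = (-289/49)²*(-1/8407) = (83521/2401)*(-1/8407) = -83521/20185207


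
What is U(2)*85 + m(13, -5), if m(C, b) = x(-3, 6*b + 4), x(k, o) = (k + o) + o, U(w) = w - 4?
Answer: -225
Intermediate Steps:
U(w) = -4 + w
x(k, o) = k + 2*o
m(C, b) = 5 + 12*b (m(C, b) = -3 + 2*(6*b + 4) = -3 + 2*(4 + 6*b) = -3 + (8 + 12*b) = 5 + 12*b)
U(2)*85 + m(13, -5) = (-4 + 2)*85 + (5 + 12*(-5)) = -2*85 + (5 - 60) = -170 - 55 = -225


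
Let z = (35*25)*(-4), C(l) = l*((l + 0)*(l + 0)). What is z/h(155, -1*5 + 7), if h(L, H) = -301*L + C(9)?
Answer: 1750/22963 ≈ 0.076210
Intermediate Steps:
C(l) = l³ (C(l) = l*(l*l) = l*l² = l³)
h(L, H) = 729 - 301*L (h(L, H) = -301*L + 9³ = -301*L + 729 = 729 - 301*L)
z = -3500 (z = 875*(-4) = -3500)
z/h(155, -1*5 + 7) = -3500/(729 - 301*155) = -3500/(729 - 46655) = -3500/(-45926) = -3500*(-1/45926) = 1750/22963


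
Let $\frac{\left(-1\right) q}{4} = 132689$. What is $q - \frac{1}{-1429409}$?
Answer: $- \frac{758667403203}{1429409} \approx -5.3076 \cdot 10^{5}$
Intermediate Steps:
$q = -530756$ ($q = \left(-4\right) 132689 = -530756$)
$q - \frac{1}{-1429409} = -530756 - \frac{1}{-1429409} = -530756 - - \frac{1}{1429409} = -530756 + \frac{1}{1429409} = - \frac{758667403203}{1429409}$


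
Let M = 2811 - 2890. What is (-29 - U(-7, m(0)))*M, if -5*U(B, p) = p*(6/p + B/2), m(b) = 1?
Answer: 4503/2 ≈ 2251.5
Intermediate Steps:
U(B, p) = -p*(B/2 + 6/p)/5 (U(B, p) = -p*(6/p + B/2)/5 = -p*(B/2 + 6/p)/5)
M = -79
(-29 - U(-7, m(0)))*M = (-29 - (-6/5 - ⅒*(-7)*1))*(-79) = (-29 - (-6/5 + 7/10))*(-79) = (-29 - 1*(-½))*(-79) = (-29 + ½)*(-79) = -57/2*(-79) = 4503/2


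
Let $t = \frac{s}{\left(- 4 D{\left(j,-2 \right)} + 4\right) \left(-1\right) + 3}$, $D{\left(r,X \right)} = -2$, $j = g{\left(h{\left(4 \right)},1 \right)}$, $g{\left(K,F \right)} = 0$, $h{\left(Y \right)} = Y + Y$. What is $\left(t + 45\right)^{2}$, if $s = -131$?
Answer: $\frac{287296}{81} \approx 3546.9$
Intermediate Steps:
$h{\left(Y \right)} = 2 Y$
$j = 0$
$t = \frac{131}{9}$ ($t = - \frac{131}{\left(\left(-4\right) \left(-2\right) + 4\right) \left(-1\right) + 3} = - \frac{131}{\left(8 + 4\right) \left(-1\right) + 3} = - \frac{131}{12 \left(-1\right) + 3} = - \frac{131}{-12 + 3} = - \frac{131}{-9} = \left(-131\right) \left(- \frac{1}{9}\right) = \frac{131}{9} \approx 14.556$)
$\left(t + 45\right)^{2} = \left(\frac{131}{9} + 45\right)^{2} = \left(\frac{536}{9}\right)^{2} = \frac{287296}{81}$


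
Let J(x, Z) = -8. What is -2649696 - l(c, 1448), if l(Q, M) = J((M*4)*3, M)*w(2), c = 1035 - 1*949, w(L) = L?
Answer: -2649680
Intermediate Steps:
c = 86 (c = 1035 - 949 = 86)
l(Q, M) = -16 (l(Q, M) = -8*2 = -16)
-2649696 - l(c, 1448) = -2649696 - 1*(-16) = -2649696 + 16 = -2649680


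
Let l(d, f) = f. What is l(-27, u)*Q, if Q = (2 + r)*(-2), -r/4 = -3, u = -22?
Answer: 616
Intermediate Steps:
r = 12 (r = -4*(-3) = 12)
Q = -28 (Q = (2 + 12)*(-2) = 14*(-2) = -28)
l(-27, u)*Q = -22*(-28) = 616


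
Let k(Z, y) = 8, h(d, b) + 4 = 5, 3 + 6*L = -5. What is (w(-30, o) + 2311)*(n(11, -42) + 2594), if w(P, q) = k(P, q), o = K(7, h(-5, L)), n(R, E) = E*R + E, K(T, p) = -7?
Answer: 4846710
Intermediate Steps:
L = -4/3 (L = -1/2 + (1/6)*(-5) = -1/2 - 5/6 = -4/3 ≈ -1.3333)
h(d, b) = 1 (h(d, b) = -4 + 5 = 1)
n(R, E) = E + E*R
o = -7
w(P, q) = 8
(w(-30, o) + 2311)*(n(11, -42) + 2594) = (8 + 2311)*(-42*(1 + 11) + 2594) = 2319*(-42*12 + 2594) = 2319*(-504 + 2594) = 2319*2090 = 4846710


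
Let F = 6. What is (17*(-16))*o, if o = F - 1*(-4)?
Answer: -2720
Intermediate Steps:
o = 10 (o = 6 - 1*(-4) = 6 + 4 = 10)
(17*(-16))*o = (17*(-16))*10 = -272*10 = -2720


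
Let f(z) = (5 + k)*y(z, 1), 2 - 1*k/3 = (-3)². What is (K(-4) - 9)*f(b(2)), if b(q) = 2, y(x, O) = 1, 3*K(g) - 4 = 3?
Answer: 320/3 ≈ 106.67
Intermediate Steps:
K(g) = 7/3 (K(g) = 4/3 + (⅓)*3 = 4/3 + 1 = 7/3)
k = -21 (k = 6 - 3*(-3)² = 6 - 3*9 = 6 - 27 = -21)
f(z) = -16 (f(z) = (5 - 21)*1 = -16*1 = -16)
(K(-4) - 9)*f(b(2)) = (7/3 - 9)*(-16) = -20/3*(-16) = 320/3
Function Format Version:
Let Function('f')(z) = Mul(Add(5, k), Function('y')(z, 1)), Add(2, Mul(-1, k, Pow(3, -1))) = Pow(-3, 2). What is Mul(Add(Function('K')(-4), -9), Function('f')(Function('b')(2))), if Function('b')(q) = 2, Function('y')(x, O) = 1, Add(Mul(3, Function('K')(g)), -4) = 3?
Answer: Rational(320, 3) ≈ 106.67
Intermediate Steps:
Function('K')(g) = Rational(7, 3) (Function('K')(g) = Add(Rational(4, 3), Mul(Rational(1, 3), 3)) = Add(Rational(4, 3), 1) = Rational(7, 3))
k = -21 (k = Add(6, Mul(-3, Pow(-3, 2))) = Add(6, Mul(-3, 9)) = Add(6, -27) = -21)
Function('f')(z) = -16 (Function('f')(z) = Mul(Add(5, -21), 1) = Mul(-16, 1) = -16)
Mul(Add(Function('K')(-4), -9), Function('f')(Function('b')(2))) = Mul(Add(Rational(7, 3), -9), -16) = Mul(Rational(-20, 3), -16) = Rational(320, 3)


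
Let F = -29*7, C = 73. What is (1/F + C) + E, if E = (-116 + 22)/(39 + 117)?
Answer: 1146263/15834 ≈ 72.392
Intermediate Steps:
F = -203
E = -47/78 (E = -94/156 = -94*1/156 = -47/78 ≈ -0.60256)
(1/F + C) + E = (1/(-203) + 73) - 47/78 = (-1/203 + 73) - 47/78 = 14818/203 - 47/78 = 1146263/15834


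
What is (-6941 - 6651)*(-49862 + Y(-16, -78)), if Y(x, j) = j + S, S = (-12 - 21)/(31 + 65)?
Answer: 2715156609/4 ≈ 6.7879e+8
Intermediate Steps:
S = -11/32 (S = -33/96 = -33*1/96 = -11/32 ≈ -0.34375)
Y(x, j) = -11/32 + j (Y(x, j) = j - 11/32 = -11/32 + j)
(-6941 - 6651)*(-49862 + Y(-16, -78)) = (-6941 - 6651)*(-49862 + (-11/32 - 78)) = -13592*(-49862 - 2507/32) = -13592*(-1598091/32) = 2715156609/4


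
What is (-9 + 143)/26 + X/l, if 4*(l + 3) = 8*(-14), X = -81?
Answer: 3130/403 ≈ 7.7667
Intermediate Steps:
l = -31 (l = -3 + (8*(-14))/4 = -3 + (1/4)*(-112) = -3 - 28 = -31)
(-9 + 143)/26 + X/l = (-9 + 143)/26 - 81/(-31) = 134*(1/26) - 81*(-1/31) = 67/13 + 81/31 = 3130/403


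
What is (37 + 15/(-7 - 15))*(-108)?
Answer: -43146/11 ≈ -3922.4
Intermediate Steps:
(37 + 15/(-7 - 15))*(-108) = (37 + 15/(-22))*(-108) = (37 - 1/22*15)*(-108) = (37 - 15/22)*(-108) = (799/22)*(-108) = -43146/11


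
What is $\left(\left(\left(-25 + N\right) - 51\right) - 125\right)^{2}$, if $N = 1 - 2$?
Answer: $40804$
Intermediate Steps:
$N = -1$ ($N = 1 - 2 = -1$)
$\left(\left(\left(-25 + N\right) - 51\right) - 125\right)^{2} = \left(\left(\left(-25 - 1\right) - 51\right) - 125\right)^{2} = \left(\left(-26 - 51\right) - 125\right)^{2} = \left(-77 - 125\right)^{2} = \left(-202\right)^{2} = 40804$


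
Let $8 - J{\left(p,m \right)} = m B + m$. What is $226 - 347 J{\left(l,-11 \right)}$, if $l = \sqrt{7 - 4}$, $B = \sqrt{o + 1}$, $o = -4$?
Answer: $-6367 - 3817 i \sqrt{3} \approx -6367.0 - 6611.2 i$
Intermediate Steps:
$B = i \sqrt{3}$ ($B = \sqrt{-4 + 1} = \sqrt{-3} = i \sqrt{3} \approx 1.732 i$)
$l = \sqrt{3} \approx 1.732$
$J{\left(p,m \right)} = 8 - m - i m \sqrt{3}$ ($J{\left(p,m \right)} = 8 - \left(m i \sqrt{3} + m\right) = 8 - \left(i m \sqrt{3} + m\right) = 8 - \left(m + i m \sqrt{3}\right) = 8 - m - i m \sqrt{3}$)
$226 - 347 J{\left(l,-11 \right)} = 226 - 347 \left(8 - -11 - i \left(-11\right) \sqrt{3}\right) = 226 - 347 \left(8 + 11 + 11 i \sqrt{3}\right) = 226 - 347 \left(19 + 11 i \sqrt{3}\right) = 226 - \left(6593 + 3817 i \sqrt{3}\right) = -6367 - 3817 i \sqrt{3}$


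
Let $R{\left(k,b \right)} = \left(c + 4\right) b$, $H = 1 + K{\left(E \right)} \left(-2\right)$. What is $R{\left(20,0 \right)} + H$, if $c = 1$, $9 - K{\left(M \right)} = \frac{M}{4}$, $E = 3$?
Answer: $- \frac{31}{2} \approx -15.5$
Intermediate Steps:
$K{\left(M \right)} = 9 - \frac{M}{4}$
$H = - \frac{31}{2}$ ($H = 1 + \left(9 - \frac{3}{4}\right) \left(-2\right) = 1 + \frac{33}{4} \left(-2\right) = 1 - \frac{33}{2} = - \frac{31}{2} \approx -15.5$)
$R{\left(k,b \right)} = 5 b$ ($R{\left(k,b \right)} = \left(1 + 4\right) b = 5 b$)
$R{\left(20,0 \right)} + H = 5 \cdot 0 - \frac{31}{2} = 0 - \frac{31}{2} = - \frac{31}{2}$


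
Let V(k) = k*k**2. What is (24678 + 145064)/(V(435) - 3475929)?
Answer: 84871/39418473 ≈ 0.0021531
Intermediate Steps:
V(k) = k**3
(24678 + 145064)/(V(435) - 3475929) = (24678 + 145064)/(435**3 - 3475929) = 169742/(82312875 - 3475929) = 169742/78836946 = 169742*(1/78836946) = 84871/39418473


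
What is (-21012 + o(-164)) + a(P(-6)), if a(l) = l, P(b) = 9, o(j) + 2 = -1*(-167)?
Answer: -20838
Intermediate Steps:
o(j) = 165 (o(j) = -2 - 1*(-167) = -2 + 167 = 165)
(-21012 + o(-164)) + a(P(-6)) = (-21012 + 165) + 9 = -20847 + 9 = -20838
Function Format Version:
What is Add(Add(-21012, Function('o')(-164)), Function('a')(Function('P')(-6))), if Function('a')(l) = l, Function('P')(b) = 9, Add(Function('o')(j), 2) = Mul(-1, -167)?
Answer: -20838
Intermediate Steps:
Function('o')(j) = 165 (Function('o')(j) = Add(-2, Mul(-1, -167)) = Add(-2, 167) = 165)
Add(Add(-21012, Function('o')(-164)), Function('a')(Function('P')(-6))) = Add(Add(-21012, 165), 9) = Add(-20847, 9) = -20838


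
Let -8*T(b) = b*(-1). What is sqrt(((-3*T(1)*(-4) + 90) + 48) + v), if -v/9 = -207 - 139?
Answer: 3*sqrt(1446)/2 ≈ 57.039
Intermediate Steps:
T(b) = b/8 (T(b) = -b*(-1)/8 = -(-1)*b/8 = b/8)
v = 3114 (v = -9*(-207 - 139) = -9*(-346) = 3114)
sqrt(((-3*T(1)*(-4) + 90) + 48) + v) = sqrt(((-3/8*(-4) + 90) + 48) + 3114) = sqrt(((3/2 + 90) + 48) + 3114) = sqrt((183/2 + 48) + 3114) = sqrt(279/2 + 3114) = sqrt(6507/2) = 3*sqrt(1446)/2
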